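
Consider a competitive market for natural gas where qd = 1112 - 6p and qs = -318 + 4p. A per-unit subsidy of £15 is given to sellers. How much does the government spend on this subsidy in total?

Government cost = £4350

Pre-subsidy: 1112 - 6p = -318 + 4p gives p* = 143, q* = 254.
With the subsidy, sellers receive ps = pb + 15 for each unit, where pb is the price buyers pay.
Supply in terms of pb becomes qs = -318 + 4(pb + 15) = -258 + 4pb. Setting this equal to demand: 1112 - 6pb = -258 + 4pb, so pb = 137.
Sellers receive ps = 137 + 15 = 152; q' = 1112 − 6·137 = 290.
Government outlay = subsidy × quantity = 15 × 290 = 4350.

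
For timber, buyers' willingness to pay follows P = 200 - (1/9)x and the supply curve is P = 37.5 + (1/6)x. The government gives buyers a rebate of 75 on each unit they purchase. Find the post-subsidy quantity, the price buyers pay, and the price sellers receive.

Pre-subsidy: 200 - (1/9)x = 37.5 + (1/6)x gives x* = 585 and P* = 135.
With the rebate, buyers effectively pay Pb = Ps − 75, where Ps is the price sellers receive.
On the curves, Pb = 200 - (1/9)x and Ps = 37.5 + (1/6)x; the wedge Ps − Pb = 75 gives 37.5 + (1/6)x − (200 - (1/9)x) = 75, so x' = 855.
Then Pb = 200 − (1/9)·855 = 105 and Ps = 37.5 + (1/6)·855 = 180.

x' = 855; buyers pay 105; sellers receive 180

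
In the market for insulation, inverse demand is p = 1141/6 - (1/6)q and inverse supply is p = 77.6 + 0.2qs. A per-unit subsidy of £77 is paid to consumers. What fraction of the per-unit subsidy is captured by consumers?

Pre-subsidy: 1141/6 - (1/6)q = 77.6 + 0.2q gives q* = 307 and p* = 139.
With the rebate, buyers effectively pay pb = ps − 77, where ps is the price sellers receive.
On the curves, pb = 1141/6 - (1/6)q and ps = 77.6 + 0.2q; the wedge ps − pb = 77 gives 77.6 + 0.2q − (1141/6 - (1/6)q) = 77, so q' = 517.
Then pb = 1141/6 − (1/6)·517 = 104 and ps = 77.6 + 0.2·517 = 181.
Buyers' price falls by p* − pb = 139 − 104 = 35; sellers' price rises by ps − p* = 181 − 139 = 42.
So consumers capture 35/77 = 5/11 of each unit of subsidy.

Consumer share = 5/11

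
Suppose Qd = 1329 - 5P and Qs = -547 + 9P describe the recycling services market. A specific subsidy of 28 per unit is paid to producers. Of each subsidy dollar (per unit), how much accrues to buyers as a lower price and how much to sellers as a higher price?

Buyers gain 18 per unit; sellers gain 10 per unit

Pre-subsidy: 1329 - 5P = -547 + 9P gives P* = 134, Q* = 659.
With the subsidy, sellers receive Ps = Pb + 28 for each unit, where Pb is the price buyers pay.
Supply in terms of Pb becomes Qs = -547 + 9(Pb + 28) = -295 + 9Pb. Setting this equal to demand: 1329 - 5Pb = -295 + 9Pb, so Pb = 116.
Sellers receive Ps = 116 + 28 = 144; Q' = 1329 − 5·116 = 749.
Buyers' price falls by P* − Pb = 134 − 116 = 18; sellers' price rises by Ps − P* = 144 − 134 = 10.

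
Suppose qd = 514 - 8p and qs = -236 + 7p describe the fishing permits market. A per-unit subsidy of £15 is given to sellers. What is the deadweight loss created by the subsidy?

Deadweight loss = £420

Pre-subsidy: 514 - 8p = -236 + 7p gives p* = 50, q* = 114.
With the subsidy, sellers receive ps = pb + 15 for each unit, where pb is the price buyers pay.
Supply in terms of pb becomes qs = -236 + 7(pb + 15) = -131 + 7pb. Setting this equal to demand: 514 - 8pb = -131 + 7pb, so pb = 43.
Sellers receive ps = 43 + 15 = 58; q' = 514 − 8·43 = 170.
The subsidy expands output by 170 − 114 = 56 past the efficient level; on those units the gap between marginal cost and willingness to pay runs from 0 up to 15.
DWL = ½ × 15 × 56 = 420.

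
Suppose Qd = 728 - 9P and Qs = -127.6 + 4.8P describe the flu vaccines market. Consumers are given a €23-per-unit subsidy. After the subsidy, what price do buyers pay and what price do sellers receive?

Pre-subsidy: 728 - 9P = -127.6 + 4.8P gives P* = 62, Q* = 170.
With the rebate, buyers effectively pay Pb = Ps − 23, where Ps is the price sellers receive.
Demand in terms of Ps becomes Qd = 728 − 9(Ps − 23) = 935 - 9Ps. Setting this equal to supply: 935 - 9Ps = -127.6 + 4.8Ps, so Ps = 77.
Buyers pay Pb = 77 − 23 = 54; Q' = -127.6 + 4.8·77 = 242.

Buyers pay €54; sellers receive €77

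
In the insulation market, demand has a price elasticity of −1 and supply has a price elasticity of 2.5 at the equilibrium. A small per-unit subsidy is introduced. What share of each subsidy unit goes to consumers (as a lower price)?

Consumer share = 5/7

For a small subsidy around the equilibrium, the benefit split depends on the relative slopes, which at a point are proportional to the elasticities.
Buyer share = εs/(εs + |εd|) = 2.5/(2.5 + 1) = 5/7; seller share = |εd|/(εs + |εd|) = 2/7.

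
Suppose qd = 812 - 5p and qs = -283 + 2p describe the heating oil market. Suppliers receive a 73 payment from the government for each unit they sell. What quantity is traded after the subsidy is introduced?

Pre-subsidy: 812 - 5p = -283 + 2p gives p* = 1095/7, q* = 209/7.
With the subsidy, sellers receive ps = pb + 73 for each unit, where pb is the price buyers pay.
Supply in terms of pb becomes qs = -283 + 2(pb + 73) = -137 + 2pb. Setting this equal to demand: 812 - 5pb = -137 + 2pb, so pb = 949/7.
Sellers receive ps = 949/7 + 73 = 1460/7; q' = 812 − 5·(949/7) = 939/7.

q' = 939/7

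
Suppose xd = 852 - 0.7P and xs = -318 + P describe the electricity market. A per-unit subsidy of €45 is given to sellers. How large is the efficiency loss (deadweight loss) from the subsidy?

Pre-subsidy: 852 - 0.7P = -318 + P gives P* = 11700/17, x* = 6294/17.
With the subsidy, sellers receive Ps = Pb + 45 for each unit, where Pb is the price buyers pay.
Supply in terms of Pb becomes xs = -318 + 1(Pb + 45) = -273 + Pb. Setting this equal to demand: 852 - 0.7Pb = -273 + Pb, so Pb = 11250/17.
Sellers receive Ps = 11250/17 + 45 = 12015/17; x' = 852 − 0.7·(11250/17) = 6609/17.
The subsidy expands output by 6609/17 − 6294/17 = 315/17 past the efficient level; on those units the gap between marginal cost and willingness to pay runs from 0 up to 45.
DWL = ½ × 45 × 315/17 = 14175/34.

Deadweight loss = 14175/34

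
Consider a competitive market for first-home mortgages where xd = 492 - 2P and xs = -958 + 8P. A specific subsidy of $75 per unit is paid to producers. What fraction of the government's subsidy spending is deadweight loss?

DWL / government spending = 30/161

Pre-subsidy: 492 - 2P = -958 + 8P gives P* = 145, x* = 202.
With the subsidy, sellers receive Ps = Pb + 75 for each unit, where Pb is the price buyers pay.
Supply in terms of Pb becomes xs = -958 + 8(Pb + 75) = -358 + 8Pb. Setting this equal to demand: 492 - 2Pb = -358 + 8Pb, so Pb = 85.
Sellers receive Ps = 85 + 75 = 160; x' = 492 − 2·85 = 322.
ΔCS = ½(202 + 322)(145 − 85) = 15720; ΔPS = ½(202 + 322)(160 − 145) = 3930.
Government spending = 75 × 322 = 24150.
DWL = ½ × 75 × (322 − 202) = 4500; fraction = 4500 / 24150 = 30/161.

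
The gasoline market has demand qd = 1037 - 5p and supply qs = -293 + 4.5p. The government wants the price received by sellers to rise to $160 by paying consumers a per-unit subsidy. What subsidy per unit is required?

Required subsidy s = $38 per unit

At a seller price of 160, quantity supplied is -293 + 4.5·160 = 427.
Buyers absorb 427 only when they pay pb with 1037 − 5·pb = 427, i.e. pb = 122.
s = ps − pb = 160 − 122 = 38.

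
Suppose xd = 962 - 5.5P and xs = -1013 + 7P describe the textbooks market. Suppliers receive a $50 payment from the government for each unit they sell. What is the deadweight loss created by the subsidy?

Deadweight loss = $3850

Pre-subsidy: 962 - 5.5P = -1013 + 7P gives P* = 158, x* = 93.
With the subsidy, sellers receive Ps = Pb + 50 for each unit, where Pb is the price buyers pay.
Supply in terms of Pb becomes xs = -1013 + 7(Pb + 50) = -663 + 7Pb. Setting this equal to demand: 962 - 5.5Pb = -663 + 7Pb, so Pb = 130.
Sellers receive Ps = 130 + 50 = 180; x' = 962 − 5.5·130 = 247.
The subsidy expands output by 247 − 93 = 154 past the efficient level; on those units the gap between marginal cost and willingness to pay runs from 0 up to 50.
DWL = ½ × 50 × 154 = 3850.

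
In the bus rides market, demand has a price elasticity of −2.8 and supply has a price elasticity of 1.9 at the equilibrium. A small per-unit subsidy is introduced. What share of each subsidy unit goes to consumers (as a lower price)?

For a small subsidy around the equilibrium, the benefit split depends on the relative slopes, which at a point are proportional to the elasticities.
Buyer share = εs/(εs + |εd|) = 1.9/(1.9 + 2.8) = 19/47; seller share = |εd|/(εs + |εd|) = 28/47.

Consumer share = 19/47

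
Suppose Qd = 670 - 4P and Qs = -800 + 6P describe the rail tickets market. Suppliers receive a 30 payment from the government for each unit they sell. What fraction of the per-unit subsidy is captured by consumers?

Consumer share = 0.6

Pre-subsidy: 670 - 4P = -800 + 6P gives P* = 147, Q* = 82.
With the subsidy, sellers receive Ps = Pb + 30 for each unit, where Pb is the price buyers pay.
Supply in terms of Pb becomes Qs = -800 + 6(Pb + 30) = -620 + 6Pb. Setting this equal to demand: 670 - 4Pb = -620 + 6Pb, so Pb = 129.
Sellers receive Ps = 129 + 30 = 159; Q' = 670 − 4·129 = 154.
Buyers' price falls by P* − Pb = 147 − 129 = 18; sellers' price rises by Ps − P* = 159 − 147 = 12.
So consumers capture 18/30 = 0.6 of each unit of subsidy.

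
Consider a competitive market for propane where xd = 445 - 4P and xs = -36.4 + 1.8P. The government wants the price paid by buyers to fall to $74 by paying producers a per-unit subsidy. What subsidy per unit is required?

Required subsidy s = $29 per unit

At a buyer price of 74, quantity demanded is 445 − 4·74 = 149.
Sellers supply 149 only when they receive Ps with -36.4 + 1.8·Ps = 149, i.e. Ps = 103.
s = Ps − Pb = 103 − 74 = 29.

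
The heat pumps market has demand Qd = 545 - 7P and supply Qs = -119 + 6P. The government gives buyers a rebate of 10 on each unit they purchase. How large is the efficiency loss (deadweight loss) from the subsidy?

Pre-subsidy: 545 - 7P = -119 + 6P gives P* = 664/13, Q* = 2437/13.
With the rebate, buyers effectively pay Pb = Ps − 10, where Ps is the price sellers receive.
Demand in terms of Ps becomes Qd = 545 − 7(Ps − 10) = 615 - 7Ps. Setting this equal to supply: 615 - 7Ps = -119 + 6Ps, so Ps = 734/13.
Buyers pay Pb = 734/13 − 10 = 604/13; Q' = -119 + 6·(734/13) = 2857/13.
The subsidy expands output by 2857/13 − 2437/13 = 420/13 past the efficient level; on those units the gap between marginal cost and willingness to pay runs from 0 up to 10.
DWL = ½ × 10 × 420/13 = 2100/13.

Deadweight loss = 2100/13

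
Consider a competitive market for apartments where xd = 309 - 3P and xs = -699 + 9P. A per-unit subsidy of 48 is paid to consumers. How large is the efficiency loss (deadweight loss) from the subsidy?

Pre-subsidy: 309 - 3P = -699 + 9P gives P* = 84, x* = 57.
With the rebate, buyers effectively pay Pb = Ps − 48, where Ps is the price sellers receive.
Demand in terms of Ps becomes xd = 309 − 3(Ps − 48) = 453 - 3Ps. Setting this equal to supply: 453 - 3Ps = -699 + 9Ps, so Ps = 96.
Buyers pay Pb = 96 − 48 = 48; x' = -699 + 9·96 = 165.
The subsidy expands output by 165 − 57 = 108 past the efficient level; on those units the gap between marginal cost and willingness to pay runs from 0 up to 48.
DWL = ½ × 48 × 108 = 2592.

Deadweight loss = 2592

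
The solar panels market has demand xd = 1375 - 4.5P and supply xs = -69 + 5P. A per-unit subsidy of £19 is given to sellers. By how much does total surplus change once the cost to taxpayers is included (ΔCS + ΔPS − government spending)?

Pre-subsidy: 1375 - 4.5P = -69 + 5P gives P* = 152, x* = 691.
With the subsidy, sellers receive Ps = Pb + 19 for each unit, where Pb is the price buyers pay.
Supply in terms of Pb becomes xs = -69 + 5(Pb + 19) = 26 + 5Pb. Setting this equal to demand: 1375 - 4.5Pb = 26 + 5Pb, so Pb = 142.
Sellers receive Ps = 142 + 19 = 161; x' = 1375 − 4.5·142 = 736.
ΔCS = ½(691 + 736)(152 − 142) = 7135; ΔPS = ½(691 + 736)(161 − 152) = 6421.5.
Government spending = 19 × 736 = 13984.
Net change = 7135 + 6421.5 − 13984 = -427.5. The loss equals the DWL triangle ½·19·45.

Net change in total surplus = -£427.5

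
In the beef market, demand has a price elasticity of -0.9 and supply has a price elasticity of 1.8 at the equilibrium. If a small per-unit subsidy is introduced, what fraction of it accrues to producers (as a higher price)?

Producer share = 1/3

For a small subsidy around the equilibrium, the benefit split depends on the relative slopes, which at a point are proportional to the elasticities.
Buyer share = εs/(εs + |εd|) = 1.8/(1.8 + 0.9) = 2/3; seller share = |εd|/(εs + |εd|) = 1/3.
So producers capture 1/3 of the subsidy.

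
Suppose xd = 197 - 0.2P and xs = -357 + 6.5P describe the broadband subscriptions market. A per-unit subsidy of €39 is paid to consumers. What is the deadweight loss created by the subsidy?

Pre-subsidy: 197 - 0.2P = -357 + 6.5P gives P* = 5540/67, x* = 12091/67.
With the rebate, buyers effectively pay Pb = Ps − 39, where Ps is the price sellers receive.
Demand in terms of Ps becomes xd = 197 − 0.2(Ps − 39) = 204.8 - 0.2Ps. Setting this equal to supply: 204.8 - 0.2Ps = -357 + 6.5Ps, so Ps = 5618/67.
Buyers pay Pb = 5618/67 − 39 = 3005/67; x' = -357 + 6.5·(5618/67) = 12598/67.
The subsidy expands output by 12598/67 − 12091/67 = 507/67 past the efficient level; on those units the gap between marginal cost and willingness to pay runs from 0 up to 39.
DWL = ½ × 39 × 507/67 = 19773/134.

Deadweight loss = 19773/134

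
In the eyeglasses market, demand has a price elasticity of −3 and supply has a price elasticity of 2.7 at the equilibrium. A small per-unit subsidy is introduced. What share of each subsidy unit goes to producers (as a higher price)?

Producer share = 10/19

For a small subsidy around the equilibrium, the benefit split depends on the relative slopes, which at a point are proportional to the elasticities.
Buyer share = εs/(εs + |εd|) = 2.7/(2.7 + 3) = 9/19; seller share = |εd|/(εs + |εd|) = 10/19.
So producers capture 10/19 of the subsidy.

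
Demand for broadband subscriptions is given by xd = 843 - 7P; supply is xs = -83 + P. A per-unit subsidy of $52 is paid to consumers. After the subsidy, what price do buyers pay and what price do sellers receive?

Pre-subsidy: 843 - 7P = -83 + P gives P* = 115.75, x* = 32.75.
With the rebate, buyers effectively pay Pb = Ps − 52, where Ps is the price sellers receive.
Demand in terms of Ps becomes xd = 843 − 7(Ps − 52) = 1207 - 7Ps. Setting this equal to supply: 1207 - 7Ps = -83 + Ps, so Ps = 161.25.
Buyers pay Pb = 161.25 − 52 = 109.25; x' = -83 + 1·161.25 = 78.25.

Buyers pay $109.25; sellers receive $161.25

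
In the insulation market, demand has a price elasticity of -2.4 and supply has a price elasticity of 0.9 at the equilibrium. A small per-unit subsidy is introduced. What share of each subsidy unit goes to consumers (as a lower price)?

For a small subsidy around the equilibrium, the benefit split depends on the relative slopes, which at a point are proportional to the elasticities.
Buyer share = εs/(εs + |εd|) = 0.9/(0.9 + 2.4) = 3/11; seller share = |εd|/(εs + |εd|) = 8/11.

Consumer share = 3/11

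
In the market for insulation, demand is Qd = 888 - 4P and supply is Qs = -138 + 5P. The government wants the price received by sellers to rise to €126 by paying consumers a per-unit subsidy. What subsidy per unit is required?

Required subsidy s = €27 per unit

At a seller price of 126, quantity supplied is -138 + 5·126 = 492.
Buyers absorb 492 only when they pay Pb with 888 − 4·Pb = 492, i.e. Pb = 99.
s = Ps − Pb = 126 − 99 = 27.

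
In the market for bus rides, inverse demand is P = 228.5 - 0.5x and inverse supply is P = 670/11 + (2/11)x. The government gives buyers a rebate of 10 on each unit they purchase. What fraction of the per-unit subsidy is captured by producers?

Pre-subsidy: 228.5 - 0.5x = 670/11 + (2/11)x gives x* = 245.8 and P* = 105.6.
With the rebate, buyers effectively pay Pb = Ps − 10, where Ps is the price sellers receive.
On the curves, Pb = 228.5 - 0.5x and Ps = 670/11 + (2/11)x; the wedge Ps − Pb = 10 gives 670/11 + (2/11)x − (228.5 - 0.5x) = 10, so x' = 3907/15.
Then Pb = 228.5 − 0.5·(3907/15) = 1474/15 and Ps = 670/11 + (2/11)·(3907/15) = 1624/15.
Buyers' price falls by P* − Pb = 105.6 − 1474/15 = 22/3; sellers' price rises by Ps − P* = 1624/15 − 105.6 = 8/3.
So producers capture (8/3)/10 = 4/15 of each unit of subsidy.

Producer share = 4/15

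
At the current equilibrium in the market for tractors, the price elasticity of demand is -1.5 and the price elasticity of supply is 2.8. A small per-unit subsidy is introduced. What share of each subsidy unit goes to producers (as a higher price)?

Producer share = 15/43

For a small subsidy around the equilibrium, the benefit split depends on the relative slopes, which at a point are proportional to the elasticities.
Buyer share = εs/(εs + |εd|) = 2.8/(2.8 + 1.5) = 28/43; seller share = |εd|/(εs + |εd|) = 15/43.
So producers capture 15/43 of the subsidy.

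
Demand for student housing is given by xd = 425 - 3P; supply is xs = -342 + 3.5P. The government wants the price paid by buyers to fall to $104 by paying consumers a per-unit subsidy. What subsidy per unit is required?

Required subsidy s = $26 per unit

At a buyer price of 104, quantity demanded is 425 − 3·104 = 113.
Sellers supply 113 only when they receive Ps with -342 + 3.5·Ps = 113, i.e. Ps = 130.
s = Ps − Pb = 130 − 104 = 26.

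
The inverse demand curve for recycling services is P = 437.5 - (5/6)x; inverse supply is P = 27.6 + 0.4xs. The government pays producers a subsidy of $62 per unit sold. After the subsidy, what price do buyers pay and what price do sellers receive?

Buyers pay 4390/37; sellers receive 6684/37

Pre-subsidy: 437.5 - (5/6)x = 27.6 + 0.4x gives x* = 12297/37 and P* = 5940/37.
With the subsidy, sellers receive Ps = Pb + 62 for each unit, where Pb is the price buyers pay.
On the curves, Pb = 437.5 - (5/6)x and Ps = 27.6 + 0.4x; the wedge Ps − Pb = 62 gives 27.6 + 0.4x − (437.5 - (5/6)x) = 62, so x' = 14157/37.
Then Pb = 437.5 − (5/6)·(14157/37) = 4390/37 and Ps = 27.6 + 0.4·(14157/37) = 6684/37.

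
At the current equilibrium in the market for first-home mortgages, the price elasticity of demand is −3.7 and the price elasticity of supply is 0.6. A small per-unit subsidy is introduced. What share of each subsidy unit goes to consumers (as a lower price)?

Consumer share = 6/43

For a small subsidy around the equilibrium, the benefit split depends on the relative slopes, which at a point are proportional to the elasticities.
Buyer share = εs/(εs + |εd|) = 0.6/(0.6 + 3.7) = 6/43; seller share = |εd|/(εs + |εd|) = 37/43.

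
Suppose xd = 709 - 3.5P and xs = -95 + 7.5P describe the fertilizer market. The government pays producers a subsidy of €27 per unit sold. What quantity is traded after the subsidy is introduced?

Pre-subsidy: 709 - 3.5P = -95 + 7.5P gives P* = 804/11, x* = 4985/11.
With the subsidy, sellers receive Ps = Pb + 27 for each unit, where Pb is the price buyers pay.
Supply in terms of Pb becomes xs = -95 + 7.5(Pb + 27) = 107.5 + 7.5Pb. Setting this equal to demand: 709 - 3.5Pb = 107.5 + 7.5Pb, so Pb = 1203/22.
Sellers receive Ps = 1203/22 + 27 = 1797/22; x' = 709 − 3.5·(1203/22) = 22775/44.

x' = 22775/44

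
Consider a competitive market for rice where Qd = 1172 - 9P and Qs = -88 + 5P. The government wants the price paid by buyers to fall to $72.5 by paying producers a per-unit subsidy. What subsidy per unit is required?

At a buyer price of 72.5, quantity demanded is 1172 − 9·72.5 = 519.5.
Sellers supply 519.5 only when they receive Ps with -88 + 5·Ps = 519.5, i.e. Ps = 121.5.
s = Ps − Pb = 121.5 − 72.5 = 49.

Required subsidy s = $49 per unit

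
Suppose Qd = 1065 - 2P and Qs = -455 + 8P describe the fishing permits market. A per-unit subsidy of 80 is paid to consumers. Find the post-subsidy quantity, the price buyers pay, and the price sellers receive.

Q' = 889; buyers pay 88; sellers receive 168

Pre-subsidy: 1065 - 2P = -455 + 8P gives P* = 152, Q* = 761.
With the rebate, buyers effectively pay Pb = Ps − 80, where Ps is the price sellers receive.
Demand in terms of Ps becomes Qd = 1065 − 2(Ps − 80) = 1225 - 2Ps. Setting this equal to supply: 1225 - 2Ps = -455 + 8Ps, so Ps = 168.
Buyers pay Pb = 168 − 80 = 88; Q' = -455 + 8·168 = 889.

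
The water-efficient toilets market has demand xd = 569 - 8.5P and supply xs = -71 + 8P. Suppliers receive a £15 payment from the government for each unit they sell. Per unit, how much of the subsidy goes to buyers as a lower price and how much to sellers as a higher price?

Pre-subsidy: 569 - 8.5P = -71 + 8P gives P* = 1280/33, x* = 7897/33.
With the subsidy, sellers receive Ps = Pb + 15 for each unit, where Pb is the price buyers pay.
Supply in terms of Pb becomes xs = -71 + 8(Pb + 15) = 49 + 8Pb. Setting this equal to demand: 569 - 8.5Pb = 49 + 8Pb, so Pb = 1040/33.
Sellers receive Ps = 1040/33 + 15 = 1535/33; x' = 569 − 8.5·(1040/33) = 9937/33.
Buyers' price falls by P* − Pb = 1280/33 − 1040/33 = 80/11; sellers' price rises by Ps − P* = 1535/33 − 1280/33 = 85/11.

Buyers gain 80/11 per unit; sellers gain 85/11 per unit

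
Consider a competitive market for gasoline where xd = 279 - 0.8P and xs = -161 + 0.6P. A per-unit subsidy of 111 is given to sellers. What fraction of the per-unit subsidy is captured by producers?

Pre-subsidy: 279 - 0.8P = -161 + 0.6P gives P* = 2200/7, x* = 193/7.
With the subsidy, sellers receive Ps = Pb + 111 for each unit, where Pb is the price buyers pay.
Supply in terms of Pb becomes xs = -161 + 0.6(Pb + 111) = -94.4 + 0.6Pb. Setting this equal to demand: 279 - 0.8Pb = -94.4 + 0.6Pb, so Pb = 1867/7.
Sellers receive Ps = 1867/7 + 111 = 2644/7; x' = 279 − 0.8·(1867/7) = 2297/35.
Buyers' price falls by P* − Pb = 2200/7 − 1867/7 = 333/7; sellers' price rises by Ps − P* = 2644/7 − 2200/7 = 444/7.
So producers capture (444/7)/111 = 4/7 of each unit of subsidy.

Producer share = 4/7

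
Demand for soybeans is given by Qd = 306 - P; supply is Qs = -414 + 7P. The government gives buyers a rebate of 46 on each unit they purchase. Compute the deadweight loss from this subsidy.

Deadweight loss = 925.75

Pre-subsidy: 306 - P = -414 + 7P gives P* = 90, Q* = 216.
With the rebate, buyers effectively pay Pb = Ps − 46, where Ps is the price sellers receive.
Demand in terms of Ps becomes Qd = 306 − 1(Ps − 46) = 352 - Ps. Setting this equal to supply: 352 - Ps = -414 + 7Ps, so Ps = 95.75.
Buyers pay Pb = 95.75 − 46 = 49.75; Q' = -414 + 7·95.75 = 256.25.
The subsidy expands output by 256.25 − 216 = 40.25 past the efficient level; on those units the gap between marginal cost and willingness to pay runs from 0 up to 46.
DWL = ½ × 46 × 40.25 = 925.75.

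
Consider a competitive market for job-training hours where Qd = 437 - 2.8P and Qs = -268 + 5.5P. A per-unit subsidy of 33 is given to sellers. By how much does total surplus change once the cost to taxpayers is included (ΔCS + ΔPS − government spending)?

Pre-subsidy: 437 - 2.8P = -268 + 5.5P gives P* = 7050/83, Q* = 16531/83.
With the subsidy, sellers receive Ps = Pb + 33 for each unit, where Pb is the price buyers pay.
Supply in terms of Pb becomes Qs = -268 + 5.5(Pb + 33) = -86.5 + 5.5Pb. Setting this equal to demand: 437 - 2.8Pb = -86.5 + 5.5Pb, so Pb = 5235/83.
Sellers receive Ps = 5235/83 + 33 = 7974/83; Q' = 437 − 2.8·(5235/83) = 21613/83.
ΔCS = ½(16531/83 + 21613/83)(7050/83 − 5235/83) = 34615680/6889; ΔPS = ½(16531/83 + 21613/83)(7974/83 − 7050/83) = 17622528/6889.
Government spending = 33 × 21613/83 = 713229/83.
Net change = 34615680/6889 + 17622528/6889 − 713229/83 = -83853/83. The loss equals the DWL triangle ½·33·5082/83.

Net change in total surplus = -83853/83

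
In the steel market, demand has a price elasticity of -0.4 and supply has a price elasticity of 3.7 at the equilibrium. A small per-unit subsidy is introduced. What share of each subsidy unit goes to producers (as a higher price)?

For a small subsidy around the equilibrium, the benefit split depends on the relative slopes, which at a point are proportional to the elasticities.
Buyer share = εs/(εs + |εd|) = 3.7/(3.7 + 0.4) = 37/41; seller share = |εd|/(εs + |εd|) = 4/41.
So producers capture 4/41 of the subsidy.

Producer share = 4/41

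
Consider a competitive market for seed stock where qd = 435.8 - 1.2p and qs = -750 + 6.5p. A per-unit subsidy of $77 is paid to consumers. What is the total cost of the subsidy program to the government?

Pre-subsidy: 435.8 - 1.2p = -750 + 6.5p gives p* = 154, q* = 251.
With the rebate, buyers effectively pay pb = ps − 77, where ps is the price sellers receive.
Demand in terms of ps becomes qd = 435.8 − 1.2(ps − 77) = 528.2 - 1.2ps. Setting this equal to supply: 528.2 - 1.2ps = -750 + 6.5ps, so ps = 166.
Buyers pay pb = 166 − 77 = 89; q' = -750 + 6.5·166 = 329.
Government outlay = subsidy × quantity = 77 × 329 = 25333.

Government cost = $25333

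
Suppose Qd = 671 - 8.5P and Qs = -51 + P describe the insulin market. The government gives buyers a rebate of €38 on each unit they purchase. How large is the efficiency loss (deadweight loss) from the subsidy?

Deadweight loss = €646

Pre-subsidy: 671 - 8.5P = -51 + P gives P* = 76, Q* = 25.
With the rebate, buyers effectively pay Pb = Ps − 38, where Ps is the price sellers receive.
Demand in terms of Ps becomes Qd = 671 − 8.5(Ps − 38) = 994 - 8.5Ps. Setting this equal to supply: 994 - 8.5Ps = -51 + Ps, so Ps = 110.
Buyers pay Pb = 110 − 38 = 72; Q' = -51 + 1·110 = 59.
The subsidy expands output by 59 − 25 = 34 past the efficient level; on those units the gap between marginal cost and willingness to pay runs from 0 up to 38.
DWL = ½ × 38 × 34 = 646.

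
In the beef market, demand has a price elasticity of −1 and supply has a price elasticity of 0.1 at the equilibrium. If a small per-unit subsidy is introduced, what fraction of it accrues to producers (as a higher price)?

Producer share = 10/11

For a small subsidy around the equilibrium, the benefit split depends on the relative slopes, which at a point are proportional to the elasticities.
Buyer share = εs/(εs + |εd|) = 0.1/(0.1 + 1) = 1/11; seller share = |εd|/(εs + |εd|) = 10/11.
So producers capture 10/11 of the subsidy.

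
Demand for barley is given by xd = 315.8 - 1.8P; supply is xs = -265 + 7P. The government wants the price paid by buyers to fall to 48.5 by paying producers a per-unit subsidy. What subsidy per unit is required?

Required subsidy s = 22 per unit

At a buyer price of 48.5, quantity demanded is 315.8 − 1.8·48.5 = 228.5.
Sellers supply 228.5 only when they receive Ps with -265 + 7·Ps = 228.5, i.e. Ps = 70.5.
s = Ps − Pb = 70.5 − 48.5 = 22.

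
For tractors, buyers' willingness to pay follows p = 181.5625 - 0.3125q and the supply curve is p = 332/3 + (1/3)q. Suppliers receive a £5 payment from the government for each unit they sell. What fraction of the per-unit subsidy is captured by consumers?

Consumer share = 15/31

Pre-subsidy: 181.5625 - 0.3125q = 332/3 + (1/3)q gives q* = 3403/31 and p* = 4565/31.
With the subsidy, sellers receive ps = pb + 5 for each unit, where pb is the price buyers pay.
On the curves, pb = 181.5625 - 0.3125q and ps = 332/3 + (1/3)q; the wedge ps − pb = 5 gives 332/3 + (1/3)q − (181.5625 - 0.3125q) = 5, so q' = 3643/31.
Then pb = 181.5625 − 0.3125·(3643/31) = 4490/31 and ps = 332/3 + (1/3)·(3643/31) = 4645/31.
Buyers' price falls by p* − pb = 4565/31 − 4490/31 = 75/31; sellers' price rises by ps − p* = 4645/31 − 4565/31 = 80/31.
So consumers capture (75/31)/5 = 15/31 of each unit of subsidy.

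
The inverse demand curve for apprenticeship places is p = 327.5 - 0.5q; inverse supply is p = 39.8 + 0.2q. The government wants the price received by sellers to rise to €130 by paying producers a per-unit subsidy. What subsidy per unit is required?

Required subsidy s = €28 per unit

At a seller price of 130, quantity supplied is -199 + 5·130 = 451.
Buyers absorb 451 only when they pay pb = 327.5 − 0.5·451 = 102.
s = ps − pb = 130 − 102 = 28.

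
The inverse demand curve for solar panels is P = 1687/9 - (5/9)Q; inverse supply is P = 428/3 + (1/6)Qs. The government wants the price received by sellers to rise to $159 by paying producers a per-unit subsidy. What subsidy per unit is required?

At a seller price of 159, quantity supplied is -856 + 6·159 = 98.
Buyers absorb 98 only when they pay Pb = 1687/9 − (5/9)·98 = 133.
s = Ps − Pb = 159 − 133 = 26.

Required subsidy s = $26 per unit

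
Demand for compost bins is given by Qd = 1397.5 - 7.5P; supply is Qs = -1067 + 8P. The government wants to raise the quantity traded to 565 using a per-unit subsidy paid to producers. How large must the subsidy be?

Required subsidy s = 93 per unit

At Q = 565, invert demand for the buyer price: Pb = (1397.5 − 565)/7.5 = 111; invert supply for the seller price: Ps = (565 − (-1067))/8 = 204.
The subsidy must fill the gap: s = Ps − Pb = 204 − 111 = 93.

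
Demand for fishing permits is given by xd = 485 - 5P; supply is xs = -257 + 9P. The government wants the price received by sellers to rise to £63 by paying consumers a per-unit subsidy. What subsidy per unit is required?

Required subsidy s = £28 per unit

At a seller price of 63, quantity supplied is -257 + 9·63 = 310.
Buyers absorb 310 only when they pay Pb with 485 − 5·Pb = 310, i.e. Pb = 35.
s = Ps − Pb = 63 − 35 = 28.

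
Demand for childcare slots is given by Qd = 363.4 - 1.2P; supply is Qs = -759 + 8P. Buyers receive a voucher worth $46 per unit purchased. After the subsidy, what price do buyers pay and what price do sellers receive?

Pre-subsidy: 363.4 - 1.2P = -759 + 8P gives P* = 122, Q* = 217.
With the rebate, buyers effectively pay Pb = Ps − 46, where Ps is the price sellers receive.
Demand in terms of Ps becomes Qd = 363.4 − 1.2(Ps − 46) = 418.6 - 1.2Ps. Setting this equal to supply: 418.6 - 1.2Ps = -759 + 8Ps, so Ps = 128.
Buyers pay Pb = 128 − 46 = 82; Q' = -759 + 8·128 = 265.

Buyers pay $82; sellers receive $128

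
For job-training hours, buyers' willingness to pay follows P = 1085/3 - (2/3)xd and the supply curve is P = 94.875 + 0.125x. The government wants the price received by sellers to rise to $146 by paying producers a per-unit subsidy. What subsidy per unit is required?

At a seller price of 146, quantity supplied is -759 + 8·146 = 409.
Buyers absorb 409 only when they pay Pb = 1085/3 − (2/3)·409 = 89.
s = Ps − Pb = 146 − 89 = 57.

Required subsidy s = $57 per unit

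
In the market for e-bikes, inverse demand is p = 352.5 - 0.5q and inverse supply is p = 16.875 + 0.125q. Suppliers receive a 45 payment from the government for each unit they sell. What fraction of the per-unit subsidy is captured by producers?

Pre-subsidy: 352.5 - 0.5q = 16.875 + 0.125q gives q* = 537 and p* = 84.
With the subsidy, sellers receive ps = pb + 45 for each unit, where pb is the price buyers pay.
On the curves, pb = 352.5 - 0.5q and ps = 16.875 + 0.125q; the wedge ps − pb = 45 gives 16.875 + 0.125q − (352.5 - 0.5q) = 45, so q' = 609.
Then pb = 352.5 − 0.5·609 = 48 and ps = 16.875 + 0.125·609 = 93.
Buyers' price falls by p* − pb = 84 − 48 = 36; sellers' price rises by ps − p* = 93 − 84 = 9.
So producers capture 9/45 = 0.2 of each unit of subsidy.

Producer share = 0.2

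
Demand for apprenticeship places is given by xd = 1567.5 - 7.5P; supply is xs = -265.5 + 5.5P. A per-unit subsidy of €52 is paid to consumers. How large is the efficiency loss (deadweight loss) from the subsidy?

Pre-subsidy: 1567.5 - 7.5P = -265.5 + 5.5P gives P* = 141, x* = 510.
With the rebate, buyers effectively pay Pb = Ps − 52, where Ps is the price sellers receive.
Demand in terms of Ps becomes xd = 1567.5 − 7.5(Ps − 52) = 1957.5 - 7.5Ps. Setting this equal to supply: 1957.5 - 7.5Ps = -265.5 + 5.5Ps, so Ps = 171.
Buyers pay Pb = 171 − 52 = 119; x' = -265.5 + 5.5·171 = 675.
The subsidy expands output by 675 − 510 = 165 past the efficient level; on those units the gap between marginal cost and willingness to pay runs from 0 up to 52.
DWL = ½ × 52 × 165 = 4290.

Deadweight loss = €4290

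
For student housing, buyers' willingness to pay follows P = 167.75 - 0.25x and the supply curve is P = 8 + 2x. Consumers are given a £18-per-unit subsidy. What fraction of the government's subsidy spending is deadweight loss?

Pre-subsidy: 167.75 - 0.25x = 8 + 2x gives x* = 71 and P* = 150.
With the rebate, buyers effectively pay Pb = Ps − 18, where Ps is the price sellers receive.
On the curves, Pb = 167.75 - 0.25x and Ps = 8 + 2x; the wedge Ps − Pb = 18 gives 8 + 2x − (167.75 - 0.25x) = 18, so x' = 79.
Then Pb = 167.75 − 0.25·79 = 148 and Ps = 8 + 2·79 = 166.
ΔCS = ½(71 + 79)(150 − 148) = 150; ΔPS = ½(71 + 79)(166 − 150) = 1200.
Government spending = 18 × 79 = 1422.
DWL = ½ × 18 × (79 − 71) = 72; fraction = 72 / 1422 = 4/79.

DWL / government spending = 4/79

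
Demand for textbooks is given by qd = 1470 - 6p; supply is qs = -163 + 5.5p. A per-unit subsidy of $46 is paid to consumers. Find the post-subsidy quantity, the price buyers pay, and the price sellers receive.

q' = 750; buyers pay $120; sellers receive $166

Pre-subsidy: 1470 - 6p = -163 + 5.5p gives p* = 142, q* = 618.
With the rebate, buyers effectively pay pb = ps − 46, where ps is the price sellers receive.
Demand in terms of ps becomes qd = 1470 − 6(ps − 46) = 1746 - 6ps. Setting this equal to supply: 1746 - 6ps = -163 + 5.5ps, so ps = 166.
Buyers pay pb = 166 − 46 = 120; q' = -163 + 5.5·166 = 750.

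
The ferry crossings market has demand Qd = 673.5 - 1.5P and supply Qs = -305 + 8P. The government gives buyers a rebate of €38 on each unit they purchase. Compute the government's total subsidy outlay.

Government cost = €21546

Pre-subsidy: 673.5 - 1.5P = -305 + 8P gives P* = 103, Q* = 519.
With the rebate, buyers effectively pay Pb = Ps − 38, where Ps is the price sellers receive.
Demand in terms of Ps becomes Qd = 673.5 − 1.5(Ps − 38) = 730.5 - 1.5Ps. Setting this equal to supply: 730.5 - 1.5Ps = -305 + 8Ps, so Ps = 109.
Buyers pay Pb = 109 − 38 = 71; Q' = -305 + 8·109 = 567.
Government outlay = subsidy × quantity = 38 × 567 = 21546.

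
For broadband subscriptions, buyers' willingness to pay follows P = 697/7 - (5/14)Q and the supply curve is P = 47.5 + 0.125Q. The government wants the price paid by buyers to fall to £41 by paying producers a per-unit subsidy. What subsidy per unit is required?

Required subsidy s = £27 per unit

At a buyer price of 41, quantity demanded is 278.8 − 2.8·41 = 164.
Sellers supply 164 only when they receive Ps = 47.5 + 0.125·164 = 68.
s = Ps − Pb = 68 − 41 = 27.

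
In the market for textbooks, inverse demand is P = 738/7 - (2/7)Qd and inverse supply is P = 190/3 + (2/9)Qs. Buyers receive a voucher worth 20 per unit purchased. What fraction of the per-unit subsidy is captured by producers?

Producer share = 0.4375

Pre-subsidy: 738/7 - (2/7)Q = 190/3 + (2/9)Q gives Q* = 82.875 and P* = 81.75.
With the rebate, buyers effectively pay Pb = Ps − 20, where Ps is the price sellers receive.
On the curves, Pb = 738/7 - (2/7)Q and Ps = 190/3 + (2/9)Q; the wedge Ps − Pb = 20 gives 190/3 + (2/9)Q − (738/7 - (2/7)Q) = 20, so Q' = 122.25.
Then Pb = 738/7 − (2/7)·122.25 = 70.5 and Ps = 190/3 + (2/9)·122.25 = 90.5.
Buyers' price falls by P* − Pb = 81.75 − 70.5 = 11.25; sellers' price rises by Ps − P* = 90.5 − 81.75 = 8.75.
So producers capture 8.75/20 = 0.4375 of each unit of subsidy.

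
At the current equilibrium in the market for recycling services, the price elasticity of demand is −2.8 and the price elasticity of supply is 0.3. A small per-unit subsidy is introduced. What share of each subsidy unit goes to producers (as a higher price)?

For a small subsidy around the equilibrium, the benefit split depends on the relative slopes, which at a point are proportional to the elasticities.
Buyer share = εs/(εs + |εd|) = 0.3/(0.3 + 2.8) = 3/31; seller share = |εd|/(εs + |εd|) = 28/31.
So producers capture 28/31 of the subsidy.

Producer share = 28/31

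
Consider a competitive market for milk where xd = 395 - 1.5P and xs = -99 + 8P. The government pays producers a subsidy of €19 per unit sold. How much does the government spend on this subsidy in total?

Government cost = €6479

Pre-subsidy: 395 - 1.5P = -99 + 8P gives P* = 52, x* = 317.
With the subsidy, sellers receive Ps = Pb + 19 for each unit, where Pb is the price buyers pay.
Supply in terms of Pb becomes xs = -99 + 8(Pb + 19) = 53 + 8Pb. Setting this equal to demand: 395 - 1.5Pb = 53 + 8Pb, so Pb = 36.
Sellers receive Ps = 36 + 19 = 55; x' = 395 − 1.5·36 = 341.
Government outlay = subsidy × quantity = 19 × 341 = 6479.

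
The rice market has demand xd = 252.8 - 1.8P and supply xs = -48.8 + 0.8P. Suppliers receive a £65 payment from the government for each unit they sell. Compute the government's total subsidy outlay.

Government cost = £5200

Pre-subsidy: 252.8 - 1.8P = -48.8 + 0.8P gives P* = 116, x* = 44.
With the subsidy, sellers receive Ps = Pb + 65 for each unit, where Pb is the price buyers pay.
Supply in terms of Pb becomes xs = -48.8 + 0.8(Pb + 65) = 3.2 + 0.8Pb. Setting this equal to demand: 252.8 - 1.8Pb = 3.2 + 0.8Pb, so Pb = 96.
Sellers receive Ps = 96 + 65 = 161; x' = 252.8 − 1.8·96 = 80.
Government outlay = subsidy × quantity = 65 × 80 = 5200.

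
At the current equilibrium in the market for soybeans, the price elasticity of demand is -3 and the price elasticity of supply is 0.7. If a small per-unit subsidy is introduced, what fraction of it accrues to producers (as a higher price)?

Producer share = 30/37

For a small subsidy around the equilibrium, the benefit split depends on the relative slopes, which at a point are proportional to the elasticities.
Buyer share = εs/(εs + |εd|) = 0.7/(0.7 + 3) = 7/37; seller share = |εd|/(εs + |εd|) = 30/37.
So producers capture 30/37 of the subsidy.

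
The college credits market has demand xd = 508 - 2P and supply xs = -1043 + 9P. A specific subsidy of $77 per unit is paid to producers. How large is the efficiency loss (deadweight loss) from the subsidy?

Pre-subsidy: 508 - 2P = -1043 + 9P gives P* = 141, x* = 226.
With the subsidy, sellers receive Ps = Pb + 77 for each unit, where Pb is the price buyers pay.
Supply in terms of Pb becomes xs = -1043 + 9(Pb + 77) = -350 + 9Pb. Setting this equal to demand: 508 - 2Pb = -350 + 9Pb, so Pb = 78.
Sellers receive Ps = 78 + 77 = 155; x' = 508 − 2·78 = 352.
The subsidy expands output by 352 − 226 = 126 past the efficient level; on those units the gap between marginal cost and willingness to pay runs from 0 up to 77.
DWL = ½ × 77 × 126 = 4851.

Deadweight loss = $4851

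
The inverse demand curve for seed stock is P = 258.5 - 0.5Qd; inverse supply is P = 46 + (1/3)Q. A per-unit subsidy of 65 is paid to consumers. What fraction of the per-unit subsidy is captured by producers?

Pre-subsidy: 258.5 - 0.5Q = 46 + (1/3)Q gives Q* = 255 and P* = 131.
With the rebate, buyers effectively pay Pb = Ps − 65, where Ps is the price sellers receive.
On the curves, Pb = 258.5 - 0.5Q and Ps = 46 + (1/3)Q; the wedge Ps − Pb = 65 gives 46 + (1/3)Q − (258.5 - 0.5Q) = 65, so Q' = 333.
Then Pb = 258.5 − 0.5·333 = 92 and Ps = 46 + (1/3)·333 = 157.
Buyers' price falls by P* − Pb = 131 − 92 = 39; sellers' price rises by Ps − P* = 157 − 131 = 26.
So producers capture 26/65 = 0.4 of each unit of subsidy.

Producer share = 0.4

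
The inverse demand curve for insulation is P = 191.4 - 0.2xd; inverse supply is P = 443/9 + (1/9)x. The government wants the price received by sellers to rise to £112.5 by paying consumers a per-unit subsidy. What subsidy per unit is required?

At a seller price of 112.5, quantity supplied is -443 + 9·112.5 = 569.5.
Buyers absorb 569.5 only when they pay Pb = 191.4 − 0.2·569.5 = 77.5.
s = Ps − Pb = 112.5 − 77.5 = 35.

Required subsidy s = £35 per unit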